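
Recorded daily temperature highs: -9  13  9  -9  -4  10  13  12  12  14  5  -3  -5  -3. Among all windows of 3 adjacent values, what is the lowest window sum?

-11

-9 13 9 → sum 13
13 9 -9 → sum 13
9 -9 -4 → sum -4
-9 -4 10 → sum -3
-4 10 13 → sum 19
10 13 12 → sum 35
13 12 12 → sum 37
12 12 14 → sum 38
12 14 5 → sum 31
14 5 -3 → sum 16
5 -3 -5 → sum -3
-3 -5 -3 → sum -11
Lowest of these is -11.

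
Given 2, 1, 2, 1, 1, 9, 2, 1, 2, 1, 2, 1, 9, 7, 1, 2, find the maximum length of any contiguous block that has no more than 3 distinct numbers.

13

add 2: window [2] (1 distinct), len 1
add 1: window [2, 1] (2 distinct), len 2
add 2: window [2, 1, 2] (2 distinct), len 3
add 1: window [2, 1, 2, 1] (2 distinct), len 4
add 1: window [2, 1, 2, 1, 1] (2 distinct), len 5
add 9: window [2, 1, 2, 1, 1, 9] (3 distinct), len 6
add 2: window [2, 1, 2, 1, 1, 9, 2] (3 distinct), len 7
add 1: window [2, 1, 2, 1, 1, 9, 2, 1] (3 distinct), len 8
add 2: window [2, 1, 2, 1, 1, 9, 2, 1, 2] (3 distinct), len 9
add 1: window [2, 1, 2, 1, 1, 9, 2, 1, 2, 1] (3 distinct), len 10
add 2: window [2, 1, 2, 1, 1, 9, 2, 1, 2, 1, 2] (3 distinct), len 11
add 1: window [2, 1, 2, 1, 1, 9, 2, 1, 2, 1, 2, 1] (3 distinct), len 12
add 9: window [2, 1, 2, 1, 1, 9, 2, 1, 2, 1, 2, 1, 9] (3 distinct), len 13
add 7: window [1, 9, 7] (3 distinct), len 3
add 1: window [1, 9, 7, 1] (3 distinct), len 4
add 2: window [7, 1, 2] (3 distinct), len 3
Longest length with ≤3 distinct: 13.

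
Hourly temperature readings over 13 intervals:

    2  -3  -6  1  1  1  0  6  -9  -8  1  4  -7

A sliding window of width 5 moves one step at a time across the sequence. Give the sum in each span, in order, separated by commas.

-5, -6, -3, 9, -1, -10, -10, -6, -19

(2, -3, -6, 1, 1) → sum -5
(-3, -6, 1, 1, 1) → sum -6
(-6, 1, 1, 1, 0) → sum -3
(1, 1, 1, 0, 6) → sum 9
(1, 1, 0, 6, -9) → sum -1
(1, 0, 6, -9, -8) → sum -10
(0, 6, -9, -8, 1) → sum -10
(6, -9, -8, 1, 4) → sum -6
(-9, -8, 1, 4, -7) → sum -19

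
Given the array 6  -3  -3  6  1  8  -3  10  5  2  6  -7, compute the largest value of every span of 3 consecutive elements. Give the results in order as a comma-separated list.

6, 6, 6, 8, 8, 10, 10, 10, 6, 6

(6, -3, -3) → max 6
(-3, -3, 6) → max 6
(-3, 6, 1) → max 6
(6, 1, 8) → max 8
(1, 8, -3) → max 8
(8, -3, 10) → max 10
(-3, 10, 5) → max 10
(10, 5, 2) → max 10
(5, 2, 6) → max 6
(2, 6, -7) → max 6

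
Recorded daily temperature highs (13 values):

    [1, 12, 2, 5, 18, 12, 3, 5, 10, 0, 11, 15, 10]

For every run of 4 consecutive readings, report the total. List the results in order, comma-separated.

20, 37, 37, 38, 38, 30, 18, 26, 36, 36

(1, 12, 2, 5) → sum 20
(12, 2, 5, 18) → sum 37
(2, 5, 18, 12) → sum 37
(5, 18, 12, 3) → sum 38
(18, 12, 3, 5) → sum 38
(12, 3, 5, 10) → sum 30
(3, 5, 10, 0) → sum 18
(5, 10, 0, 11) → sum 26
(10, 0, 11, 15) → sum 36
(0, 11, 15, 10) → sum 36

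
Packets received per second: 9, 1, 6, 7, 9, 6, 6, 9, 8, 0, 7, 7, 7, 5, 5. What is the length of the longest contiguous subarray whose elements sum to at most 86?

14

Extend to the right; shrink from the left whenever the sum exceeds 86:
→ 9: sum 9, len 1
→ 1: sum 10, len 2
→ 6: sum 16, len 3
→ 7: sum 23, len 4
→ 9: sum 32, len 5
→ 6: sum 38, len 6
→ 6: sum 44, len 7
→ 9: sum 53, len 8
→ 8: sum 61, len 9
→ 0: sum 61, len 10
→ 7: sum 68, len 11
→ 7: sum 75, len 12
→ 7: sum 82, len 13
→ 5 (dropped 9): sum 78, len 13
→ 5: sum 83, len 14
Longest length seen: 14.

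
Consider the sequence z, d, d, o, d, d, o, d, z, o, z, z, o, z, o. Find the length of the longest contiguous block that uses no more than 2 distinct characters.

add z: window [z] (1 distinct), len 1
add d: window [z, d] (2 distinct), len 2
add d: window [z, d, d] (2 distinct), len 3
add o: window [d, d, o] (2 distinct), len 3
add d: window [d, d, o, d] (2 distinct), len 4
add d: window [d, d, o, d, d] (2 distinct), len 5
add o: window [d, d, o, d, d, o] (2 distinct), len 6
add d: window [d, d, o, d, d, o, d] (2 distinct), len 7
add z: window [d, z] (2 distinct), len 2
add o: window [z, o] (2 distinct), len 2
add z: window [z, o, z] (2 distinct), len 3
add z: window [z, o, z, z] (2 distinct), len 4
add o: window [z, o, z, z, o] (2 distinct), len 5
add z: window [z, o, z, z, o, z] (2 distinct), len 6
add o: window [z, o, z, z, o, z, o] (2 distinct), len 7
Longest length with ≤2 distinct: 7.

7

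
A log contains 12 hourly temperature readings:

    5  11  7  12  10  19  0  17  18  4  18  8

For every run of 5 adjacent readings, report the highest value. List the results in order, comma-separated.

12, 19, 19, 19, 19, 19, 18, 18

[5, 11, 7, 12, 10] → max 12
[11, 7, 12, 10, 19] → max 19
[7, 12, 10, 19, 0] → max 19
[12, 10, 19, 0, 17] → max 19
[10, 19, 0, 17, 18] → max 19
[19, 0, 17, 18, 4] → max 19
[0, 17, 18, 4, 18] → max 18
[17, 18, 4, 18, 8] → max 18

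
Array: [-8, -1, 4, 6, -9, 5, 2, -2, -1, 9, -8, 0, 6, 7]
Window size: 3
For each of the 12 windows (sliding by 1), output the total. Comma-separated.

Sliding a size-3 window across the 14 values:
(-8, -1, 4) → sum -5
(-1, 4, 6) → sum 9
(4, 6, -9) → sum 1
(6, -9, 5) → sum 2
(-9, 5, 2) → sum -2
(5, 2, -2) → sum 5
(2, -2, -1) → sum -1
(-2, -1, 9) → sum 6
(-1, 9, -8) → sum 0
(9, -8, 0) → sum 1
(-8, 0, 6) → sum -2
(0, 6, 7) → sum 13

-5, 9, 1, 2, -2, 5, -1, 6, 0, 1, -2, 13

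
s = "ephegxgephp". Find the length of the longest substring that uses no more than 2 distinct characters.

add e: window [e] (1 distinct), len 1
add p: window [e, p] (2 distinct), len 2
add h: window [p, h] (2 distinct), len 2
add e: window [h, e] (2 distinct), len 2
add g: window [e, g] (2 distinct), len 2
add x: window [g, x] (2 distinct), len 2
add g: window [g, x, g] (2 distinct), len 3
add e: window [g, e] (2 distinct), len 2
add p: window [e, p] (2 distinct), len 2
add h: window [p, h] (2 distinct), len 2
add p: window [p, h, p] (2 distinct), len 3
Longest length with ≤2 distinct: 3.

3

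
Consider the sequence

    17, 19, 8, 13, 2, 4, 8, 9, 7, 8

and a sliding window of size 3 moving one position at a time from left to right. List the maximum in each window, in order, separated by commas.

[17, 19, 8] → max 19
[19, 8, 13] → max 19
[8, 13, 2] → max 13
[13, 2, 4] → max 13
[2, 4, 8] → max 8
[4, 8, 9] → max 9
[8, 9, 7] → max 9
[9, 7, 8] → max 9

19, 19, 13, 13, 8, 9, 9, 9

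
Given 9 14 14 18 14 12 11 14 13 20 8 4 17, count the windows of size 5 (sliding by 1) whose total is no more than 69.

[9, 14, 14, 18, 14] → sum 69  ≤ 69 ✓
[14, 14, 18, 14, 12] → sum 72
[14, 18, 14, 12, 11] → sum 69  ≤ 69 ✓
[18, 14, 12, 11, 14] → sum 69  ≤ 69 ✓
[14, 12, 11, 14, 13] → sum 64  ≤ 69 ✓
[12, 11, 14, 13, 20] → sum 70
[11, 14, 13, 20, 8] → sum 66  ≤ 69 ✓
[14, 13, 20, 8, 4] → sum 59  ≤ 69 ✓
[13, 20, 8, 4, 17] → sum 62  ≤ 69 ✓
7 windows satisfy the condition.

7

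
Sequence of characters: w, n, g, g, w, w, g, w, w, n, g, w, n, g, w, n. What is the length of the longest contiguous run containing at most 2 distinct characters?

Extend right; when distinct count exceeds 2, shrink from the left:
add w: window [w] (1 distinct), len 1
add n: window [w, n] (2 distinct), len 2
add g: window [n, g] (2 distinct), len 2
add g: window [n, g, g] (2 distinct), len 3
add w: window [g, g, w] (2 distinct), len 3
add w: window [g, g, w, w] (2 distinct), len 4
add g: window [g, g, w, w, g] (2 distinct), len 5
add w: window [g, g, w, w, g, w] (2 distinct), len 6
add w: window [g, g, w, w, g, w, w] (2 distinct), len 7
add n: window [w, w, n] (2 distinct), len 3
add g: window [n, g] (2 distinct), len 2
add w: window [g, w] (2 distinct), len 2
add n: window [w, n] (2 distinct), len 2
add g: window [n, g] (2 distinct), len 2
add w: window [g, w] (2 distinct), len 2
add n: window [w, n] (2 distinct), len 2
Longest length with ≤2 distinct: 7.

7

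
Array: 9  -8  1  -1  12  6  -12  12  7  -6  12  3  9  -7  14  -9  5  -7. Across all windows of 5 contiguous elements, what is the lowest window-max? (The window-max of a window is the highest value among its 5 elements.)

[9, -8, 1, -1, 12] → max 12
[-8, 1, -1, 12, 6] → max 12
[1, -1, 12, 6, -12] → max 12
[-1, 12, 6, -12, 12] → max 12
[12, 6, -12, 12, 7] → max 12
[6, -12, 12, 7, -6] → max 12
[-12, 12, 7, -6, 12] → max 12
[12, 7, -6, 12, 3] → max 12
[7, -6, 12, 3, 9] → max 12
[-6, 12, 3, 9, -7] → max 12
[12, 3, 9, -7, 14] → max 14
[3, 9, -7, 14, -9] → max 14
[9, -7, 14, -9, 5] → max 14
[-7, 14, -9, 5, -7] → max 14
Lowest of these is 12.

12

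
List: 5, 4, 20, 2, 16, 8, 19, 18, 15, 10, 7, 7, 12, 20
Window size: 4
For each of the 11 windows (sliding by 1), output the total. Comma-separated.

31, 42, 46, 45, 61, 60, 62, 50, 39, 36, 46

[5, 4, 20, 2] → sum 31
[4, 20, 2, 16] → sum 42
[20, 2, 16, 8] → sum 46
[2, 16, 8, 19] → sum 45
[16, 8, 19, 18] → sum 61
[8, 19, 18, 15] → sum 60
[19, 18, 15, 10] → sum 62
[18, 15, 10, 7] → sum 50
[15, 10, 7, 7] → sum 39
[10, 7, 7, 12] → sum 36
[7, 7, 12, 20] → sum 46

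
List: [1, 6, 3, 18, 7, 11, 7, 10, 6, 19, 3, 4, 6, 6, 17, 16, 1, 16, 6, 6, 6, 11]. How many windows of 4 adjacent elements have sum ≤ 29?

(1, 6, 3, 18) → sum 28  ≤ 29 ✓
(6, 3, 18, 7) → sum 34
(3, 18, 7, 11) → sum 39
(18, 7, 11, 7) → sum 43
(7, 11, 7, 10) → sum 35
(11, 7, 10, 6) → sum 34
(7, 10, 6, 19) → sum 42
(10, 6, 19, 3) → sum 38
(6, 19, 3, 4) → sum 32
(19, 3, 4, 6) → sum 32
(3, 4, 6, 6) → sum 19  ≤ 29 ✓
(4, 6, 6, 17) → sum 33
(6, 6, 17, 16) → sum 45
(6, 17, 16, 1) → sum 40
(17, 16, 1, 16) → sum 50
(16, 1, 16, 6) → sum 39
(1, 16, 6, 6) → sum 29  ≤ 29 ✓
(16, 6, 6, 6) → sum 34
(6, 6, 6, 11) → sum 29  ≤ 29 ✓
4 windows satisfy the condition.

4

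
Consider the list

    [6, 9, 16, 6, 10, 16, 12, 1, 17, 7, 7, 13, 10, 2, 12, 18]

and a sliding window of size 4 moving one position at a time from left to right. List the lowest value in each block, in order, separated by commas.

6, 6, 6, 6, 1, 1, 1, 1, 7, 7, 2, 2, 2

[6, 9, 16, 6] → min 6
[9, 16, 6, 10] → min 6
[16, 6, 10, 16] → min 6
[6, 10, 16, 12] → min 6
[10, 16, 12, 1] → min 1
[16, 12, 1, 17] → min 1
[12, 1, 17, 7] → min 1
[1, 17, 7, 7] → min 1
[17, 7, 7, 13] → min 7
[7, 7, 13, 10] → min 7
[7, 13, 10, 2] → min 2
[13, 10, 2, 12] → min 2
[10, 2, 12, 18] → min 2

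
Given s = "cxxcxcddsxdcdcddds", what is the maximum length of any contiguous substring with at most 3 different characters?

8

add c: window [c] (1 distinct), len 1
add x: window [c, x] (2 distinct), len 2
add x: window [c, x, x] (2 distinct), len 3
add c: window [c, x, x, c] (2 distinct), len 4
add x: window [c, x, x, c, x] (2 distinct), len 5
add c: window [c, x, x, c, x, c] (2 distinct), len 6
add d: window [c, x, x, c, x, c, d] (3 distinct), len 7
add d: window [c, x, x, c, x, c, d, d] (3 distinct), len 8
add s: window [c, d, d, s] (3 distinct), len 4
add x: window [d, d, s, x] (3 distinct), len 4
add d: window [d, d, s, x, d] (3 distinct), len 5
add c: window [x, d, c] (3 distinct), len 3
add d: window [x, d, c, d] (3 distinct), len 4
add c: window [x, d, c, d, c] (3 distinct), len 5
add d: window [x, d, c, d, c, d] (3 distinct), len 6
add d: window [x, d, c, d, c, d, d] (3 distinct), len 7
add d: window [x, d, c, d, c, d, d, d] (3 distinct), len 8
add s: window [d, c, d, c, d, d, d, s] (3 distinct), len 8
Longest length with ≤3 distinct: 8.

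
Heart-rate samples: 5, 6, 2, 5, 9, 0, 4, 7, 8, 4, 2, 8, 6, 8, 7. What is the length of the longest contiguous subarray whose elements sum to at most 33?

add 5: [5] sum 5, len 1
add 6: [5, 6] sum 11, len 2
add 2: [5, 6, 2] sum 13, len 3
add 5: [5, 6, 2, 5] sum 18, len 4
add 9: [5, 6, 2, 5, 9] sum 27, len 5
add 0: [5, 6, 2, 5, 9, 0] sum 27, len 6
add 4: [5, 6, 2, 5, 9, 0, 4] sum 31, len 7
add 7: [6, 2, 5, 9, 0, 4, 7] sum 33, len 7
add 8: [5, 9, 0, 4, 7, 8] sum 33, len 6
add 4: [9, 0, 4, 7, 8, 4] sum 32, len 6
add 2: [0, 4, 7, 8, 4, 2] sum 25, len 6
add 8: [0, 4, 7, 8, 4, 2, 8] sum 33, len 7
add 6: [8, 4, 2, 8, 6] sum 28, len 5
add 8: [4, 2, 8, 6, 8] sum 28, len 5
add 7: [2, 8, 6, 8, 7] sum 31, len 5
Longest length seen: 7.

7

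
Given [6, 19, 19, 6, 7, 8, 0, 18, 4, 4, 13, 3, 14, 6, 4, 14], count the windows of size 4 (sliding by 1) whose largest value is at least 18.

(6, 19, 19, 6) → max 19  ≥ 18 ✓
(19, 19, 6, 7) → max 19  ≥ 18 ✓
(19, 6, 7, 8) → max 19  ≥ 18 ✓
(6, 7, 8, 0) → max 8
(7, 8, 0, 18) → max 18  ≥ 18 ✓
(8, 0, 18, 4) → max 18  ≥ 18 ✓
(0, 18, 4, 4) → max 18  ≥ 18 ✓
(18, 4, 4, 13) → max 18  ≥ 18 ✓
(4, 4, 13, 3) → max 13
(4, 13, 3, 14) → max 14
(13, 3, 14, 6) → max 14
(3, 14, 6, 4) → max 14
(14, 6, 4, 14) → max 14
7 windows satisfy the condition.

7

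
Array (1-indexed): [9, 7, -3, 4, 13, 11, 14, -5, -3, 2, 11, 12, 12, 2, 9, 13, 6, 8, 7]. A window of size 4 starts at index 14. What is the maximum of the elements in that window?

13

Elements at indices 14..17: 2, 9, 13, 6
max(2, 9, 13, 6) = 13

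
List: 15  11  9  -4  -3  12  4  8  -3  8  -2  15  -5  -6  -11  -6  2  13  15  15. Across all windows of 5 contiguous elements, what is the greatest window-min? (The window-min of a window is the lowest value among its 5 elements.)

(15, 11, 9, -4, -3) → min -4
(11, 9, -4, -3, 12) → min -4
(9, -4, -3, 12, 4) → min -4
(-4, -3, 12, 4, 8) → min -4
(-3, 12, 4, 8, -3) → min -3
(12, 4, 8, -3, 8) → min -3
(4, 8, -3, 8, -2) → min -3
(8, -3, 8, -2, 15) → min -3
(-3, 8, -2, 15, -5) → min -5
(8, -2, 15, -5, -6) → min -6
(-2, 15, -5, -6, -11) → min -11
(15, -5, -6, -11, -6) → min -11
(-5, -6, -11, -6, 2) → min -11
(-6, -11, -6, 2, 13) → min -11
(-11, -6, 2, 13, 15) → min -11
(-6, 2, 13, 15, 15) → min -6
Greatest of these is -3.

-3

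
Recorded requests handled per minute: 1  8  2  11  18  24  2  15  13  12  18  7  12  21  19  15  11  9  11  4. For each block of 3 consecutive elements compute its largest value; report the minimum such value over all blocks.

[1, 8, 2] → max 8
[8, 2, 11] → max 11
[2, 11, 18] → max 18
[11, 18, 24] → max 24
[18, 24, 2] → max 24
[24, 2, 15] → max 24
[2, 15, 13] → max 15
[15, 13, 12] → max 15
[13, 12, 18] → max 18
[12, 18, 7] → max 18
[18, 7, 12] → max 18
[7, 12, 21] → max 21
[12, 21, 19] → max 21
[21, 19, 15] → max 21
[19, 15, 11] → max 19
[15, 11, 9] → max 15
[11, 9, 11] → max 11
[9, 11, 4] → max 11
Minimum of these is 8.

8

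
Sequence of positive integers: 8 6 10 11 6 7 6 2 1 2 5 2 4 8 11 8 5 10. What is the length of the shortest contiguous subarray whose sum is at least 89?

add 8: running sum 8 < 89
add 6: running sum 14 < 89
add 10: running sum 24 < 89
add 11: running sum 35 < 89
add 6: running sum 41 < 89
add 7: running sum 48 < 89
add 6: running sum 54 < 89
add 2: running sum 56 < 89
add 1: running sum 57 < 89
add 2: running sum 59 < 89
add 5: running sum 64 < 89
add 2: running sum 66 < 89
add 4: running sum 70 < 89
add 8: running sum 78 < 89
end 14: [8, 6, 10, 11, 6, 7, 6, 2, 1, 2, 5, 2, 4, 8, 11] sum 89, len 15
end 15: [6, 10, 11, 6, 7, 6, 2, 1, 2, 5, 2, 4, 8, 11, 8] sum 89, len 15
end 16: [6, 10, 11, 6, 7, 6, 2, 1, 2, 5, 2, 4, 8, 11, 8, 5] sum 94, len 16
end 17: [10, 11, 6, 7, 6, 2, 1, 2, 5, 2, 4, 8, 11, 8, 5, 10] sum 98, len 16
Shortest qualifying length: 15.

15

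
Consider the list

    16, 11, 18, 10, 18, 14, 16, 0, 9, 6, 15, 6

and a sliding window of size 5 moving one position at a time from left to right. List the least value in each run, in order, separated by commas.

Sliding a size-5 window across the 12 values:
[16, 11, 18, 10, 18] → min 10
[11, 18, 10, 18, 14] → min 10
[18, 10, 18, 14, 16] → min 10
[10, 18, 14, 16, 0] → min 0
[18, 14, 16, 0, 9] → min 0
[14, 16, 0, 9, 6] → min 0
[16, 0, 9, 6, 15] → min 0
[0, 9, 6, 15, 6] → min 0

10, 10, 10, 0, 0, 0, 0, 0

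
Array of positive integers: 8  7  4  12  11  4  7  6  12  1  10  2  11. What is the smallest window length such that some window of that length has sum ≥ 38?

5

add 8: running sum 8 < 38
add 7: running sum 15 < 38
add 4: running sum 19 < 38
add 12: running sum 31 < 38
add 11: shortest ending here [8, 7, 4, 12, 11] sum 42, len 5
add 4: shortest ending here [7, 4, 12, 11, 4] sum 38, len 5
add 7: shortest ending here [4, 12, 11, 4, 7] sum 38, len 5
add 6: shortest ending here [12, 11, 4, 7, 6] sum 40, len 5
add 12: shortest ending here [11, 4, 7, 6, 12] sum 40, len 5
add 1: shortest ending here [11, 4, 7, 6, 12, 1] sum 41, len 6
add 10: shortest ending here [4, 7, 6, 12, 1, 10] sum 40, len 6
add 2: shortest ending here [7, 6, 12, 1, 10, 2] sum 38, len 6
add 11: shortest ending here [6, 12, 1, 10, 2, 11] sum 42, len 6
Shortest qualifying length: 5.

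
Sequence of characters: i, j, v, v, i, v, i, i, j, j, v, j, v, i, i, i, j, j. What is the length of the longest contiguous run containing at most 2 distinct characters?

6

[i] 1 distinct, len 1
[i, j] 2 distinct, len 2
[j, v] 2 distinct, len 2
[j, v, v] 2 distinct, len 3
[v, v, i] 2 distinct, len 3
[v, v, i, v] 2 distinct, len 4
[v, v, i, v, i] 2 distinct, len 5
[v, v, i, v, i, i] 2 distinct, len 6
[i, i, j] 2 distinct, len 3
[i, i, j, j] 2 distinct, len 4
[j, j, v] 2 distinct, len 3
[j, j, v, j] 2 distinct, len 4
[j, j, v, j, v] 2 distinct, len 5
[v, i] 2 distinct, len 2
[v, i, i] 2 distinct, len 3
[v, i, i, i] 2 distinct, len 4
[i, i, i, j] 2 distinct, len 4
[i, i, i, j, j] 2 distinct, len 5
Longest length with ≤2 distinct: 6.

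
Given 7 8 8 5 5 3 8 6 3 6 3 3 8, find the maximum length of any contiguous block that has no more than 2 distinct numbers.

Extend right; when distinct count exceeds 2, shrink from the left:
[7] 1 distinct, len 1
[7, 8] 2 distinct, len 2
[7, 8, 8] 2 distinct, len 3
[8, 8, 5] 2 distinct, len 3
[8, 8, 5, 5] 2 distinct, len 4
[5, 5, 3] 2 distinct, len 3
[3, 8] 2 distinct, len 2
[8, 6] 2 distinct, len 2
[6, 3] 2 distinct, len 2
[6, 3, 6] 2 distinct, len 3
[6, 3, 6, 3] 2 distinct, len 4
[6, 3, 6, 3, 3] 2 distinct, len 5
[3, 3, 8] 2 distinct, len 3
Longest length with ≤2 distinct: 5.

5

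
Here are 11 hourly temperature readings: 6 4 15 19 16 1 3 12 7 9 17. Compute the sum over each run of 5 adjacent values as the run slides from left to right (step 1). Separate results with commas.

[6, 4, 15, 19, 16] → sum 60
[4, 15, 19, 16, 1] → sum 55
[15, 19, 16, 1, 3] → sum 54
[19, 16, 1, 3, 12] → sum 51
[16, 1, 3, 12, 7] → sum 39
[1, 3, 12, 7, 9] → sum 32
[3, 12, 7, 9, 17] → sum 48

60, 55, 54, 51, 39, 32, 48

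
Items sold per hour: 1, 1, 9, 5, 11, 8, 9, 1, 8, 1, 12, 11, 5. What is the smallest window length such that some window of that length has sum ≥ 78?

Extend right; whenever the sum reaches 78, record the length and shrink from the left:
add 1: running sum 1 < 78
add 1: running sum 2 < 78
add 9: running sum 11 < 78
add 5: running sum 16 < 78
add 11: running sum 27 < 78
add 8: running sum 35 < 78
add 9: running sum 44 < 78
add 1: running sum 45 < 78
add 8: running sum 53 < 78
add 1: running sum 54 < 78
add 12: running sum 66 < 78
add 11: running sum 77 < 78
end 12: [9, 5, 11, 8, 9, 1, 8, 1, 12, 11, 5] sum 80, len 11
Shortest qualifying length: 11.

11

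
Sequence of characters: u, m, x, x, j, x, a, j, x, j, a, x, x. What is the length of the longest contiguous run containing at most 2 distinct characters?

add u: window [u] (1 distinct), len 1
add m: window [u, m] (2 distinct), len 2
add x: window [m, x] (2 distinct), len 2
add x: window [m, x, x] (2 distinct), len 3
add j: window [x, x, j] (2 distinct), len 3
add x: window [x, x, j, x] (2 distinct), len 4
add a: window [x, a] (2 distinct), len 2
add j: window [a, j] (2 distinct), len 2
add x: window [j, x] (2 distinct), len 2
add j: window [j, x, j] (2 distinct), len 3
add a: window [j, a] (2 distinct), len 2
add x: window [a, x] (2 distinct), len 2
add x: window [a, x, x] (2 distinct), len 3
Longest length with ≤2 distinct: 4.

4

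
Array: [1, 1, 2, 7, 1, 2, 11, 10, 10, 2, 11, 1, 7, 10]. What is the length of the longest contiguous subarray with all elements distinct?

[1] len 1
[1] len 1
[1, 2] len 2
[1, 2, 7] len 3
[2, 7, 1] len 3
[7, 1, 2] len 3
[7, 1, 2, 11] len 4
[7, 1, 2, 11, 10] len 5
[10] len 1
[10, 2] len 2
[10, 2, 11] len 3
[10, 2, 11, 1] len 4
[10, 2, 11, 1, 7] len 5
[2, 11, 1, 7, 10] len 5
Longest all-distinct length: 5.

5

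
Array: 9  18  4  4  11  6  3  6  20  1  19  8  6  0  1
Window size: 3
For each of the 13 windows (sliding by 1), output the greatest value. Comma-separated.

[9, 18, 4] → max 18
[18, 4, 4] → max 18
[4, 4, 11] → max 11
[4, 11, 6] → max 11
[11, 6, 3] → max 11
[6, 3, 6] → max 6
[3, 6, 20] → max 20
[6, 20, 1] → max 20
[20, 1, 19] → max 20
[1, 19, 8] → max 19
[19, 8, 6] → max 19
[8, 6, 0] → max 8
[6, 0, 1] → max 6

18, 18, 11, 11, 11, 6, 20, 20, 20, 19, 19, 8, 6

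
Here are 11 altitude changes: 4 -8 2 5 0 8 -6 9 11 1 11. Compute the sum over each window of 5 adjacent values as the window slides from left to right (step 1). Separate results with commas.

(4, -8, 2, 5, 0) → sum 3
(-8, 2, 5, 0, 8) → sum 7
(2, 5, 0, 8, -6) → sum 9
(5, 0, 8, -6, 9) → sum 16
(0, 8, -6, 9, 11) → sum 22
(8, -6, 9, 11, 1) → sum 23
(-6, 9, 11, 1, 11) → sum 26

3, 7, 9, 16, 22, 23, 26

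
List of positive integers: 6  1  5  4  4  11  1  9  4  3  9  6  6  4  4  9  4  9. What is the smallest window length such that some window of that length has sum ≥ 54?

9

add 6: running sum 6 < 54
add 1: running sum 7 < 54
add 5: running sum 12 < 54
add 4: running sum 16 < 54
add 4: running sum 20 < 54
add 11: running sum 31 < 54
add 1: running sum 32 < 54
add 9: running sum 41 < 54
add 4: running sum 45 < 54
add 3: running sum 48 < 54
end 10: [6, 1, 5, 4, 4, 11, 1, 9, 4, 3, 9] sum 57, len 11
end 11: [5, 4, 4, 11, 1, 9, 4, 3, 9, 6] sum 56, len 10
end 12: [4, 4, 11, 1, 9, 4, 3, 9, 6, 6] sum 57, len 10
end 13: [4, 11, 1, 9, 4, 3, 9, 6, 6, 4] sum 57, len 10
end 14: [11, 1, 9, 4, 3, 9, 6, 6, 4, 4] sum 57, len 10
end 15: [9, 4, 3, 9, 6, 6, 4, 4, 9] sum 54, len 9
end 16: [9, 4, 3, 9, 6, 6, 4, 4, 9, 4] sum 58, len 10
end 17: [3, 9, 6, 6, 4, 4, 9, 4, 9] sum 54, len 9
Shortest qualifying length: 9.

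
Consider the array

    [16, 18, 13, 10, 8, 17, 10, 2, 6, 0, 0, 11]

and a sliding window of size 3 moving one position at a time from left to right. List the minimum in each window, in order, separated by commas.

16 18 13 → min 13
18 13 10 → min 10
13 10 8 → min 8
10 8 17 → min 8
8 17 10 → min 8
17 10 2 → min 2
10 2 6 → min 2
2 6 0 → min 0
6 0 0 → min 0
0 0 11 → min 0

13, 10, 8, 8, 8, 2, 2, 0, 0, 0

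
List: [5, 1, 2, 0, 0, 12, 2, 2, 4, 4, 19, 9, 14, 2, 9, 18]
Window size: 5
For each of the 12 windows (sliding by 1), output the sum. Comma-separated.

8, 15, 16, 16, 20, 24, 31, 38, 50, 48, 53, 52

[5, 1, 2, 0, 0] → sum 8
[1, 2, 0, 0, 12] → sum 15
[2, 0, 0, 12, 2] → sum 16
[0, 0, 12, 2, 2] → sum 16
[0, 12, 2, 2, 4] → sum 20
[12, 2, 2, 4, 4] → sum 24
[2, 2, 4, 4, 19] → sum 31
[2, 4, 4, 19, 9] → sum 38
[4, 4, 19, 9, 14] → sum 50
[4, 19, 9, 14, 2] → sum 48
[19, 9, 14, 2, 9] → sum 53
[9, 14, 2, 9, 18] → sum 52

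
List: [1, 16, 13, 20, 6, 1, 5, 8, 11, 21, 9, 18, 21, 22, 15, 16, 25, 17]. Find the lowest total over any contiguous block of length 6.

Each size-6 window and its sum:
(1, 16, 13, 20, 6, 1) → sum 57
(16, 13, 20, 6, 1, 5) → sum 61
(13, 20, 6, 1, 5, 8) → sum 53
(20, 6, 1, 5, 8, 11) → sum 51
(6, 1, 5, 8, 11, 21) → sum 52
(1, 5, 8, 11, 21, 9) → sum 55
(5, 8, 11, 21, 9, 18) → sum 72
(8, 11, 21, 9, 18, 21) → sum 88
(11, 21, 9, 18, 21, 22) → sum 102
(21, 9, 18, 21, 22, 15) → sum 106
(9, 18, 21, 22, 15, 16) → sum 101
(18, 21, 22, 15, 16, 25) → sum 117
(21, 22, 15, 16, 25, 17) → sum 116
Lowest of these is 51.

51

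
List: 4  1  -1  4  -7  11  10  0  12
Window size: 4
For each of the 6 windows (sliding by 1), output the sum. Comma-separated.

8, -3, 7, 18, 14, 33

4 1 -1 4 → sum 8
1 -1 4 -7 → sum -3
-1 4 -7 11 → sum 7
4 -7 11 10 → sum 18
-7 11 10 0 → sum 14
11 10 0 12 → sum 33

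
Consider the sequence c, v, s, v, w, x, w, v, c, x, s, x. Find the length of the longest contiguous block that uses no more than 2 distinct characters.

add c: window [c] (1 distinct), len 1
add v: window [c, v] (2 distinct), len 2
add s: window [v, s] (2 distinct), len 2
add v: window [v, s, v] (2 distinct), len 3
add w: window [v, w] (2 distinct), len 2
add x: window [w, x] (2 distinct), len 2
add w: window [w, x, w] (2 distinct), len 3
add v: window [w, v] (2 distinct), len 2
add c: window [v, c] (2 distinct), len 2
add x: window [c, x] (2 distinct), len 2
add s: window [x, s] (2 distinct), len 2
add x: window [x, s, x] (2 distinct), len 3
Longest length with ≤2 distinct: 3.

3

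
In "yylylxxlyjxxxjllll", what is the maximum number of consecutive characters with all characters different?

4

[y] len 1
[y] len 1
[y, l] len 2
[l, y] len 2
[y, l] len 2
[y, l, x] len 3
[x] len 1
[x, l] len 2
[x, l, y] len 3
[x, l, y, j] len 4
[l, y, j, x] len 4
[x] len 1
[x] len 1
[x, j] len 2
[x, j, l] len 3
[l] len 1
[l] len 1
[l] len 1
Longest all-distinct length: 4.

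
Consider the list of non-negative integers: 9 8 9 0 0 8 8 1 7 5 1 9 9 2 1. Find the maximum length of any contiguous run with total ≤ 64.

[9] sum 9 len 1
[9, 8] sum 17 len 2
[9, 8, 9] sum 26 len 3
[9, 8, 9, 0] sum 26 len 4
[9, 8, 9, 0, 0] sum 26 len 5
[9, 8, 9, 0, 0, 8] sum 34 len 6
[9, 8, 9, 0, 0, 8, 8] sum 42 len 7
[9, 8, 9, 0, 0, 8, 8, 1] sum 43 len 8
[9, 8, 9, 0, 0, 8, 8, 1, 7] sum 50 len 9
[9, 8, 9, 0, 0, 8, 8, 1, 7, 5] sum 55 len 10
[9, 8, 9, 0, 0, 8, 8, 1, 7, 5, 1] sum 56 len 11
[8, 9, 0, 0, 8, 8, 1, 7, 5, 1, 9] sum 56 len 11
[9, 0, 0, 8, 8, 1, 7, 5, 1, 9, 9] sum 57 len 11
[9, 0, 0, 8, 8, 1, 7, 5, 1, 9, 9, 2] sum 59 len 12
[9, 0, 0, 8, 8, 1, 7, 5, 1, 9, 9, 2, 1] sum 60 len 13
Longest length seen: 13.

13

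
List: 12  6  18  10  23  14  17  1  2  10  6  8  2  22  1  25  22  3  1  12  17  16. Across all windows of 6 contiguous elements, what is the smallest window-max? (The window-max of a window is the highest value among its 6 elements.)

Each size-6 window and its max:
[12, 6, 18, 10, 23, 14] → max 23
[6, 18, 10, 23, 14, 17] → max 23
[18, 10, 23, 14, 17, 1] → max 23
[10, 23, 14, 17, 1, 2] → max 23
[23, 14, 17, 1, 2, 10] → max 23
[14, 17, 1, 2, 10, 6] → max 17
[17, 1, 2, 10, 6, 8] → max 17
[1, 2, 10, 6, 8, 2] → max 10
[2, 10, 6, 8, 2, 22] → max 22
[10, 6, 8, 2, 22, 1] → max 22
[6, 8, 2, 22, 1, 25] → max 25
[8, 2, 22, 1, 25, 22] → max 25
[2, 22, 1, 25, 22, 3] → max 25
[22, 1, 25, 22, 3, 1] → max 25
[1, 25, 22, 3, 1, 12] → max 25
[25, 22, 3, 1, 12, 17] → max 25
[22, 3, 1, 12, 17, 16] → max 22
Smallest of these is 10.

10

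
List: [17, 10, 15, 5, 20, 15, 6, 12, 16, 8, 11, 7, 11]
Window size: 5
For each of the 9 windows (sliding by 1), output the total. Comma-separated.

[17, 10, 15, 5, 20] → sum 67
[10, 15, 5, 20, 15] → sum 65
[15, 5, 20, 15, 6] → sum 61
[5, 20, 15, 6, 12] → sum 58
[20, 15, 6, 12, 16] → sum 69
[15, 6, 12, 16, 8] → sum 57
[6, 12, 16, 8, 11] → sum 53
[12, 16, 8, 11, 7] → sum 54
[16, 8, 11, 7, 11] → sum 53

67, 65, 61, 58, 69, 57, 53, 54, 53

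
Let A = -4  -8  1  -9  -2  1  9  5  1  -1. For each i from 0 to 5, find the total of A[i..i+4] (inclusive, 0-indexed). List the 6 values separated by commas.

Sliding a size-5 window across the 10 values:
-4 -8 1 -9 -2 → sum -22
-8 1 -9 -2 1 → sum -17
1 -9 -2 1 9 → sum 0
-9 -2 1 9 5 → sum 4
-2 1 9 5 1 → sum 14
1 9 5 1 -1 → sum 15

-22, -17, 0, 4, 14, 15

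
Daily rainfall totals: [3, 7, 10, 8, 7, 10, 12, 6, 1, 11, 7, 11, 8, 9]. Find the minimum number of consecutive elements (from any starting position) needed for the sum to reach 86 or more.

add 3: running sum 3 < 86
add 7: running sum 10 < 86
add 10: running sum 20 < 86
add 8: running sum 28 < 86
add 7: running sum 35 < 86
add 10: running sum 45 < 86
add 12: running sum 57 < 86
add 6: running sum 63 < 86
add 1: running sum 64 < 86
add 11: running sum 75 < 86
add 7: running sum 82 < 86
end 11: [7, 10, 8, 7, 10, 12, 6, 1, 11, 7, 11] sum 90, len 11
end 12: [10, 8, 7, 10, 12, 6, 1, 11, 7, 11, 8] sum 91, len 11
end 13: [8, 7, 10, 12, 6, 1, 11, 7, 11, 8, 9] sum 90, len 11
Shortest qualifying length: 11.

11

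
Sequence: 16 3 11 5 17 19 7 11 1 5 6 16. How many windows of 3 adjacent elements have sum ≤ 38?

8

16 3 11 → sum 30  ≤ 38 ✓
3 11 5 → sum 19  ≤ 38 ✓
11 5 17 → sum 33  ≤ 38 ✓
5 17 19 → sum 41
17 19 7 → sum 43
19 7 11 → sum 37  ≤ 38 ✓
7 11 1 → sum 19  ≤ 38 ✓
11 1 5 → sum 17  ≤ 38 ✓
1 5 6 → sum 12  ≤ 38 ✓
5 6 16 → sum 27  ≤ 38 ✓
8 windows satisfy the condition.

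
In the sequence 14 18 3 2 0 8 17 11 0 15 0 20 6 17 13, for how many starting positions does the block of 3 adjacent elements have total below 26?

5

[14, 18, 3] → sum 35
[18, 3, 2] → sum 23  < 26 ✓
[3, 2, 0] → sum 5  < 26 ✓
[2, 0, 8] → sum 10  < 26 ✓
[0, 8, 17] → sum 25  < 26 ✓
[8, 17, 11] → sum 36
[17, 11, 0] → sum 28
[11, 0, 15] → sum 26
[0, 15, 0] → sum 15  < 26 ✓
[15, 0, 20] → sum 35
[0, 20, 6] → sum 26
[20, 6, 17] → sum 43
[6, 17, 13] → sum 36
5 windows satisfy the condition.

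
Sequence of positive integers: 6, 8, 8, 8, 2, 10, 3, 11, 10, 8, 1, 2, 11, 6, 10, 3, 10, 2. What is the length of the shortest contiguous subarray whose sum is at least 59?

8

Extend right; whenever the sum reaches 59, record the length and shrink from the left:
add 6: running sum 6 < 59
add 8: running sum 14 < 59
add 8: running sum 22 < 59
add 8: running sum 30 < 59
add 2: running sum 32 < 59
add 10: running sum 42 < 59
add 3: running sum 45 < 59
add 11: running sum 56 < 59
add 10: shortest ending here [8, 8, 8, 2, 10, 3, 11, 10] sum 60, len 8
add 8: shortest ending here [8, 8, 2, 10, 3, 11, 10, 8] sum 60, len 8
add 1: shortest ending here [8, 8, 2, 10, 3, 11, 10, 8, 1] sum 61, len 9
add 2: shortest ending here [8, 8, 2, 10, 3, 11, 10, 8, 1, 2] sum 63, len 10
add 11: shortest ending here [8, 2, 10, 3, 11, 10, 8, 1, 2, 11] sum 66, len 10
add 6: shortest ending here [10, 3, 11, 10, 8, 1, 2, 11, 6] sum 62, len 9
add 10: shortest ending here [11, 10, 8, 1, 2, 11, 6, 10] sum 59, len 8
add 3: shortest ending here [11, 10, 8, 1, 2, 11, 6, 10, 3] sum 62, len 9
add 10: shortest ending here [10, 8, 1, 2, 11, 6, 10, 3, 10] sum 61, len 9
add 2: shortest ending here [10, 8, 1, 2, 11, 6, 10, 3, 10, 2] sum 63, len 10
Shortest qualifying length: 8.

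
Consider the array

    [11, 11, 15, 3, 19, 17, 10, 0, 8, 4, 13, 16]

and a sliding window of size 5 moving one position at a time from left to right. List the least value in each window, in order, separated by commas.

[11, 11, 15, 3, 19] → min 3
[11, 15, 3, 19, 17] → min 3
[15, 3, 19, 17, 10] → min 3
[3, 19, 17, 10, 0] → min 0
[19, 17, 10, 0, 8] → min 0
[17, 10, 0, 8, 4] → min 0
[10, 0, 8, 4, 13] → min 0
[0, 8, 4, 13, 16] → min 0

3, 3, 3, 0, 0, 0, 0, 0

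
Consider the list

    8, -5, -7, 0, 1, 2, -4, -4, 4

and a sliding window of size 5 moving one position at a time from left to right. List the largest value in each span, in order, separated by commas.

8, 2, 2, 2, 4

Sliding a size-5 window across the 9 values:
[8, -5, -7, 0, 1] → max 8
[-5, -7, 0, 1, 2] → max 2
[-7, 0, 1, 2, -4] → max 2
[0, 1, 2, -4, -4] → max 2
[1, 2, -4, -4, 4] → max 4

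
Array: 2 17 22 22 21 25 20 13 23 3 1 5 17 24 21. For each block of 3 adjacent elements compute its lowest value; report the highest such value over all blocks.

21

Window mins for each of the 13 positions:
2 17 22 → min 2
17 22 22 → min 17
22 22 21 → min 21
22 21 25 → min 21
21 25 20 → min 20
25 20 13 → min 13
20 13 23 → min 13
13 23 3 → min 3
23 3 1 → min 1
3 1 5 → min 1
1 5 17 → min 1
5 17 24 → min 5
17 24 21 → min 17
Highest of these is 21.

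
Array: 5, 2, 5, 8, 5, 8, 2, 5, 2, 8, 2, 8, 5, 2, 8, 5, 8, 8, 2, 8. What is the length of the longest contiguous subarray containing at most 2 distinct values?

Extend right; when distinct count exceeds 2, shrink from the left:
[5] 1 distinct, len 1
[5, 2] 2 distinct, len 2
[5, 2, 5] 2 distinct, len 3
[5, 8] 2 distinct, len 2
[5, 8, 5] 2 distinct, len 3
[5, 8, 5, 8] 2 distinct, len 4
[8, 2] 2 distinct, len 2
[2, 5] 2 distinct, len 2
[2, 5, 2] 2 distinct, len 3
[2, 8] 2 distinct, len 2
[2, 8, 2] 2 distinct, len 3
[2, 8, 2, 8] 2 distinct, len 4
[8, 5] 2 distinct, len 2
[5, 2] 2 distinct, len 2
[2, 8] 2 distinct, len 2
[8, 5] 2 distinct, len 2
[8, 5, 8] 2 distinct, len 3
[8, 5, 8, 8] 2 distinct, len 4
[8, 8, 2] 2 distinct, len 3
[8, 8, 2, 8] 2 distinct, len 4
Longest length with ≤2 distinct: 4.

4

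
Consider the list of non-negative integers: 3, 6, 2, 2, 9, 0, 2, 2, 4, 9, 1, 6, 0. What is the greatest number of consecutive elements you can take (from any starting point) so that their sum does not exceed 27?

→ 3: sum 3, len 1
→ 6: sum 9, len 2
→ 2: sum 11, len 3
→ 2: sum 13, len 4
→ 9: sum 22, len 5
→ 0: sum 22, len 6
→ 2: sum 24, len 7
→ 2: sum 26, len 8
→ 4 (dropped 3): sum 27, len 8
→ 9 (dropped 6, 2, 2): sum 26, len 6
→ 1: sum 27, len 7
→ 6 (dropped 9): sum 24, len 7
→ 0: sum 24, len 8
Longest length seen: 8.

8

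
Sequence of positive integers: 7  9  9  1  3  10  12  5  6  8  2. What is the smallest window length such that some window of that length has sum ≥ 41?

5

Extend right; whenever the sum reaches 41, record the length and shrink from the left:
add 7: running sum 7 < 41
add 9: running sum 16 < 41
add 9: running sum 25 < 41
add 1: running sum 26 < 41
add 3: running sum 29 < 41
add 10: running sum 39 < 41
end 6: [9, 9, 1, 3, 10, 12] sum 44, len 6
end 7: [9, 9, 1, 3, 10, 12, 5] sum 49, len 7
end 8: [9, 1, 3, 10, 12, 5, 6] sum 46, len 7
end 9: [10, 12, 5, 6, 8] sum 41, len 5
end 10: [10, 12, 5, 6, 8, 2] sum 43, len 6
Shortest qualifying length: 5.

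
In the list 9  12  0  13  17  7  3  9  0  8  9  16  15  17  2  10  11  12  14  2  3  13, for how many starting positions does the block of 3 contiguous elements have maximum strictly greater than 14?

9 12 0 → max 12
12 0 13 → max 13
0 13 17 → max 17  > 14 ✓
13 17 7 → max 17  > 14 ✓
17 7 3 → max 17  > 14 ✓
7 3 9 → max 9
3 9 0 → max 9
9 0 8 → max 9
0 8 9 → max 9
8 9 16 → max 16  > 14 ✓
9 16 15 → max 16  > 14 ✓
16 15 17 → max 17  > 14 ✓
15 17 2 → max 17  > 14 ✓
17 2 10 → max 17  > 14 ✓
2 10 11 → max 11
10 11 12 → max 12
11 12 14 → max 14
12 14 2 → max 14
14 2 3 → max 14
2 3 13 → max 13
8 windows satisfy the condition.

8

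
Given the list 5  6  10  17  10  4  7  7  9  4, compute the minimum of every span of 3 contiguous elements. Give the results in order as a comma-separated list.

Sliding a size-3 window across the 10 values:
5 6 10 → min 5
6 10 17 → min 6
10 17 10 → min 10
17 10 4 → min 4
10 4 7 → min 4
4 7 7 → min 4
7 7 9 → min 7
7 9 4 → min 4

5, 6, 10, 4, 4, 4, 7, 4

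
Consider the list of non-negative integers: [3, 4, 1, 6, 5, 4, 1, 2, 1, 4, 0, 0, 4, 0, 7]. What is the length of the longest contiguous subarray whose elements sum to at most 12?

8

Extend to the right; shrink from the left whenever the sum exceeds 12:
→ 3: sum 3, len 1
→ 4: sum 7, len 2
→ 1: sum 8, len 3
→ 6 (dropped 3): sum 11, len 3
→ 5 (dropped 4): sum 12, len 3
→ 4 (dropped 1, 6): sum 9, len 2
→ 1: sum 10, len 3
→ 2: sum 12, len 4
→ 1 (dropped 5): sum 8, len 4
→ 4: sum 12, len 5
→ 0: sum 12, len 6
→ 0: sum 12, len 7
→ 4 (dropped 4): sum 12, len 7
→ 0: sum 12, len 8
→ 7 (dropped 1, 2, 1, 4): sum 11, len 5
Longest length seen: 8.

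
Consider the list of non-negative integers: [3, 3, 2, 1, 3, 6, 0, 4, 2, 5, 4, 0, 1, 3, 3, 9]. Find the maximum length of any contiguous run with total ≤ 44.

→ 3: sum 3, len 1
→ 3: sum 6, len 2
→ 2: sum 8, len 3
→ 1: sum 9, len 4
→ 3: sum 12, len 5
→ 6: sum 18, len 6
→ 0: sum 18, len 7
→ 4: sum 22, len 8
→ 2: sum 24, len 9
→ 5: sum 29, len 10
→ 4: sum 33, len 11
→ 0: sum 33, len 12
→ 1: sum 34, len 13
→ 3: sum 37, len 14
→ 3: sum 40, len 15
→ 9 (dropped 3, 3): sum 43, len 14
Longest length seen: 15.

15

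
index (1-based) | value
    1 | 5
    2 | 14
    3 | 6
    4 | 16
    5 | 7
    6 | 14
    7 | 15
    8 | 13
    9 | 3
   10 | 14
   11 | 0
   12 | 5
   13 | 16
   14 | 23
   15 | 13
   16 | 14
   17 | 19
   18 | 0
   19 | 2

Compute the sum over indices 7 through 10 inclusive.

Elements at indices 7..10: 15, 13, 3, 14
sum(15, 13, 3, 14) = 45

45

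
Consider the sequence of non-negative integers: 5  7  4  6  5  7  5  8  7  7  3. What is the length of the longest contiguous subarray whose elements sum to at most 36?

6

add 5: [5] sum 5, len 1
add 7: [5, 7] sum 12, len 2
add 4: [5, 7, 4] sum 16, len 3
add 6: [5, 7, 4, 6] sum 22, len 4
add 5: [5, 7, 4, 6, 5] sum 27, len 5
add 7: [5, 7, 4, 6, 5, 7] sum 34, len 6
add 5: [7, 4, 6, 5, 7, 5] sum 34, len 6
add 8: [4, 6, 5, 7, 5, 8] sum 35, len 6
add 7: [5, 7, 5, 8, 7] sum 32, len 5
add 7: [7, 5, 8, 7, 7] sum 34, len 5
add 3: [5, 8, 7, 7, 3] sum 30, len 5
Longest length seen: 6.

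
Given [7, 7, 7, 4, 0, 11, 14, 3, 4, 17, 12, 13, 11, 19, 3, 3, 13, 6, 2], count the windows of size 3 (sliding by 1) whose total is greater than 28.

(7, 7, 7) → sum 21
(7, 7, 4) → sum 18
(7, 4, 0) → sum 11
(4, 0, 11) → sum 15
(0, 11, 14) → sum 25
(11, 14, 3) → sum 28
(14, 3, 4) → sum 21
(3, 4, 17) → sum 24
(4, 17, 12) → sum 33  > 28 ✓
(17, 12, 13) → sum 42  > 28 ✓
(12, 13, 11) → sum 36  > 28 ✓
(13, 11, 19) → sum 43  > 28 ✓
(11, 19, 3) → sum 33  > 28 ✓
(19, 3, 3) → sum 25
(3, 3, 13) → sum 19
(3, 13, 6) → sum 22
(13, 6, 2) → sum 21
5 windows satisfy the condition.

5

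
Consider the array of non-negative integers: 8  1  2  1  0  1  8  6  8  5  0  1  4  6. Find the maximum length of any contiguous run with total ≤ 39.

12

→ 8: sum 8, len 1
→ 1: sum 9, len 2
→ 2: sum 11, len 3
→ 1: sum 12, len 4
→ 0: sum 12, len 5
→ 1: sum 13, len 6
→ 8: sum 21, len 7
→ 6: sum 27, len 8
→ 8: sum 35, len 9
→ 5 (dropped 8): sum 32, len 9
→ 0: sum 32, len 10
→ 1: sum 33, len 11
→ 4: sum 37, len 12
→ 6 (dropped 1, 2, 1): sum 39, len 10
Longest length seen: 12.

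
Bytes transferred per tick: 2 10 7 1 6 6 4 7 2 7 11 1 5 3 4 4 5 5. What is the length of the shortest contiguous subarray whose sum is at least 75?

add 2: running sum 2 < 75
add 10: running sum 12 < 75
add 7: running sum 19 < 75
add 1: running sum 20 < 75
add 6: running sum 26 < 75
add 6: running sum 32 < 75
add 4: running sum 36 < 75
add 7: running sum 43 < 75
add 2: running sum 45 < 75
add 7: running sum 52 < 75
add 11: running sum 63 < 75
add 1: running sum 64 < 75
add 5: running sum 69 < 75
add 3: running sum 72 < 75
end 14: [2, 10, 7, 1, 6, 6, 4, 7, 2, 7, 11, 1, 5, 3, 4] sum 76, len 15
end 15: [10, 7, 1, 6, 6, 4, 7, 2, 7, 11, 1, 5, 3, 4, 4] sum 78, len 15
end 16: [10, 7, 1, 6, 6, 4, 7, 2, 7, 11, 1, 5, 3, 4, 4, 5] sum 83, len 16
end 17: [7, 1, 6, 6, 4, 7, 2, 7, 11, 1, 5, 3, 4, 4, 5, 5] sum 78, len 16
Shortest qualifying length: 15.

15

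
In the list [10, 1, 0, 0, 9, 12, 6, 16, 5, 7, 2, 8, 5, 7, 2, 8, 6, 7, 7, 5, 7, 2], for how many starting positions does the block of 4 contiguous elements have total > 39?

1

[10, 1, 0, 0] → sum 11
[1, 0, 0, 9] → sum 10
[0, 0, 9, 12] → sum 21
[0, 9, 12, 6] → sum 27
[9, 12, 6, 16] → sum 43  > 39 ✓
[12, 6, 16, 5] → sum 39
[6, 16, 5, 7] → sum 34
[16, 5, 7, 2] → sum 30
[5, 7, 2, 8] → sum 22
[7, 2, 8, 5] → sum 22
[2, 8, 5, 7] → sum 22
[8, 5, 7, 2] → sum 22
[5, 7, 2, 8] → sum 22
[7, 2, 8, 6] → sum 23
[2, 8, 6, 7] → sum 23
[8, 6, 7, 7] → sum 28
[6, 7, 7, 5] → sum 25
[7, 7, 5, 7] → sum 26
[7, 5, 7, 2] → sum 21
1 window satisfy the condition.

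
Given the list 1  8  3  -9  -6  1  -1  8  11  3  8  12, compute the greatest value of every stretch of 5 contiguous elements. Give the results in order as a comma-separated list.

Sliding a size-5 window across the 12 values:
(1, 8, 3, -9, -6) → max 8
(8, 3, -9, -6, 1) → max 8
(3, -9, -6, 1, -1) → max 3
(-9, -6, 1, -1, 8) → max 8
(-6, 1, -1, 8, 11) → max 11
(1, -1, 8, 11, 3) → max 11
(-1, 8, 11, 3, 8) → max 11
(8, 11, 3, 8, 12) → max 12

8, 8, 3, 8, 11, 11, 11, 12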